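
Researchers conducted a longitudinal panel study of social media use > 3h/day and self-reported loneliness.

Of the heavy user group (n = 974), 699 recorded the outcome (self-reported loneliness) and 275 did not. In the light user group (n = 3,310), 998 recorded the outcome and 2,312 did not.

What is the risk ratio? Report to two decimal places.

2.38

From the description: a = 699, b = 275, c = 998, d = 2312.
Risk in exposed = 699/974 = 0.71766; risk in unexposed = 998/3310 = 0.30151.
RR = 0.71766 / 0.30151 = 2.38021
The risk among the exposed is 2.38 times that among the unexposed.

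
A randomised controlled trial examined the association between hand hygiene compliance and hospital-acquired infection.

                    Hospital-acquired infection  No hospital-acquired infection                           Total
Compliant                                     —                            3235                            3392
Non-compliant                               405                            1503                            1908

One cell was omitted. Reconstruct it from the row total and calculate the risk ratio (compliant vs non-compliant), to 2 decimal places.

The missing cell is in the exposed row: 3392 − 3235 = 157.
So a = 157, b = 3235, c = 405, d = 1503.
RR = [a/(a+b)] / [c/(c+d)] = (157/3392) / (405/1908) = 0.04629/0.21226 = 0.21806

0.22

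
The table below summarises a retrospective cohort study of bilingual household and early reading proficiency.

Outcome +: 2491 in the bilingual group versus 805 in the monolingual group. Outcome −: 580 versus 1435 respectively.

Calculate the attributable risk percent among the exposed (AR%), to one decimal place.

55.7

From the description: a = 2491, b = 580, c = 805, d = 1435.
Risk in exposed = 2491/3071 = 0.81114; risk in unexposed = 805/2240 = 0.35938.
RR = 0.81114/0.35938 = 2.25708
AR% = (RR − 1)/RR × 100 = (2.25708 − 1)/2.25708 × 100 = 55.6949%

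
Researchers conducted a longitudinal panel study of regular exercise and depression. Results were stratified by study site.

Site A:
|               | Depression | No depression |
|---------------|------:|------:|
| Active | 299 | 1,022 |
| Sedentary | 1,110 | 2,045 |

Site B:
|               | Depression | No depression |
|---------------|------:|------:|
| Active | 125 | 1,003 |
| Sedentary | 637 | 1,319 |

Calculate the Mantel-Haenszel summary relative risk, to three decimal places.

RR_MH = Σ(aᵢ·n₀ᵢ/nᵢ) / Σ(cᵢ·n₁ᵢ/nᵢ), with n₁ᵢ = aᵢ+bᵢ (exposed), n₀ᵢ = cᵢ+dᵢ (unexposed), nᵢ = n₁ᵢ+n₀ᵢ.
Stratum 1 (Site A): n₁ = 1321, n₀ = 3155, n = 4476; a·n₀/n = 299·3155/4476 = 210.7563; c·n₁/n = 1110·1321/4476 = 327.5938
Stratum 2 (Site B): n₁ = 1128, n₀ = 1956, n = 3084; a·n₀/n = 125·1956/3084 = 79.2802; c·n₁/n = 637·1128/3084 = 232.9883
RR_MH = (210.7563 + 79.2802) / (327.5938 + 232.9883) = 290.0364 / 560.5822 = 0.51738

0.517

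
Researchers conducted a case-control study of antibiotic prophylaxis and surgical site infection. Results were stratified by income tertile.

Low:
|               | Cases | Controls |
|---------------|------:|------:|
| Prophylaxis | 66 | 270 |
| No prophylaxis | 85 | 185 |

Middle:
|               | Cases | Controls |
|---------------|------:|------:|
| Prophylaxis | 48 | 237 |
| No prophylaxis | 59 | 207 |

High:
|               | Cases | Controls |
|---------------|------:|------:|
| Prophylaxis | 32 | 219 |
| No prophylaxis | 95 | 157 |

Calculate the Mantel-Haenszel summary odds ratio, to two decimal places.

0.46

OR_MH = Σ(aᵢdᵢ/nᵢ) / Σ(bᵢcᵢ/nᵢ), where nᵢ is the stratum total.
Stratum 1 (Low): n = 606; a·d/n = 66·185/606 = 20.1485; b·c/n = 270·85/606 = 37.8713
Stratum 2 (Middle): n = 551; a·d/n = 48·207/551 = 18.0327; b·c/n = 237·59/551 = 25.3775
Stratum 3 (High): n = 503; a·d/n = 32·157/503 = 9.9881; b·c/n = 219·95/503 = 41.3618
OR_MH = (20.1485 + 18.0327 + 9.9881) / (37.8713 + 25.3775 + 41.3618) = 48.1693 / 104.6106 = 0.46046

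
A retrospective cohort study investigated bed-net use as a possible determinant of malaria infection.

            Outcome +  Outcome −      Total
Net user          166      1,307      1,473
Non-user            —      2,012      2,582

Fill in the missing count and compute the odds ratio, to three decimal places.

The missing cell is in the unexposed row: 2582 − 2012 = 570.
So a = 166, b = 1307, c = 570, d = 2012.
OR = (a·d)/(b·c) = (166 × 2012) / (1307 × 570) = 333992 / 744990 = 0.44832

0.448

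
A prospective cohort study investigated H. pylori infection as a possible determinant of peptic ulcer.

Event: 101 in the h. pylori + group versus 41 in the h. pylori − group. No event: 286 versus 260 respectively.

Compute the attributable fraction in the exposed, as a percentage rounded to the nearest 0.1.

47.8

From the description: a = 101, b = 286, c = 41, d = 260.
Risk in exposed = 101/387 = 0.26098; risk in unexposed = 41/301 = 0.13621.
RR = 0.26098/0.13621 = 1.91599
AR% = (RR − 1)/RR × 100 = (1.91599 − 1)/1.91599 × 100 = 47.8076%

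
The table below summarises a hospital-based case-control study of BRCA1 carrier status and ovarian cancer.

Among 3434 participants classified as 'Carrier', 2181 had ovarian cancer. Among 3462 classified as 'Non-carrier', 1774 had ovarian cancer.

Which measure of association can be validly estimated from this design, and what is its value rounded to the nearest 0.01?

From the description: a = 2181, b = 1253, c = 1774, d = 1688.
This is a hospital-based case-control study: participants were sampled on outcome status, so risks in the source population cannot be estimated directly — relative risk is not valid here. The odds ratio is the appropriate measure.
OR = (a·d)/(b·c) = (2181 × 1688) / (1253 × 1774) = 3681528 / 2222822 = 1.65624

1.66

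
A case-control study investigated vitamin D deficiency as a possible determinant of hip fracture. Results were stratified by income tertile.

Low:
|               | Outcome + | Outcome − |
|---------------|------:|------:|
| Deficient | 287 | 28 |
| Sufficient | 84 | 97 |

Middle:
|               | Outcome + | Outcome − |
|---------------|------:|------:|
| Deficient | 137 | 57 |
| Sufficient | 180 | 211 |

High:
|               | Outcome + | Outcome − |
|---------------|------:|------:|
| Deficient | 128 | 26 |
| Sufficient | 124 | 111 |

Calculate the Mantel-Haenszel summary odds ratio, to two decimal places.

4.65

OR_MH = Σ(aᵢdᵢ/nᵢ) / Σ(bᵢcᵢ/nᵢ), where nᵢ is the stratum total.
Stratum 1 (Low): n = 496; a·d/n = 287·97/496 = 56.1270; b·c/n = 28·84/496 = 4.7419
Stratum 2 (Middle): n = 585; a·d/n = 137·211/585 = 49.4137; b·c/n = 57·180/585 = 17.5385
Stratum 3 (High): n = 389; a·d/n = 128·111/389 = 36.5244; b·c/n = 26·124/389 = 8.2879
OR_MH = (56.1270 + 49.4137 + 36.5244) / (4.7419 + 17.5385 + 8.2879) = 142.0651 / 30.5683 = 4.64746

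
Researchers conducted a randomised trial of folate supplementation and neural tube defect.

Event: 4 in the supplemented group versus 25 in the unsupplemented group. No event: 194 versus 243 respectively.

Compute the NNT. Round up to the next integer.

14

Risk in treated group = 4/198 = 0.02020; risk in control = 25/268 = 0.09328.
Absolute risk reduction = 0.09328 − 0.02020 = 0.07308
NNT = 1 / ARR = 1 / 0.07308 = 13.683 → round up → 14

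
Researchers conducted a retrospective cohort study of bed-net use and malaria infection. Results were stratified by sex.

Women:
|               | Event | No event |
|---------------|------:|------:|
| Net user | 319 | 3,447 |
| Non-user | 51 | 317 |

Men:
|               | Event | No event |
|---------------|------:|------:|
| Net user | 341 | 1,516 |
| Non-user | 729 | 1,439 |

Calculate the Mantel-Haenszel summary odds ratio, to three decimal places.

0.462

OR_MH = Σ(aᵢdᵢ/nᵢ) / Σ(bᵢcᵢ/nᵢ), where nᵢ is the stratum total.
Stratum 1 (Women): n = 4134; a·d/n = 319·317/4134 = 24.4613; b·c/n = 3447·51/4134 = 42.5247
Stratum 2 (Men): n = 4025; a·d/n = 341·1439/4025 = 121.9128; b·c/n = 1516·729/4025 = 274.5749
OR_MH = (24.4613 + 121.9128) / (42.5247 + 274.5749) = 146.3741 / 317.0996 = 0.46160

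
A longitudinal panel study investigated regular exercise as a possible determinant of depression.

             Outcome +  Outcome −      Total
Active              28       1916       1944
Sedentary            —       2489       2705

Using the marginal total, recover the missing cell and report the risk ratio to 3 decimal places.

0.180

The missing cell is in the unexposed row: 2705 − 2489 = 216.
So a = 28, b = 1916, c = 216, d = 2489.
RR = [a/(a+b)] / [c/(c+d)] = (28/1944) / (216/2705) = 0.01440/0.07985 = 0.18037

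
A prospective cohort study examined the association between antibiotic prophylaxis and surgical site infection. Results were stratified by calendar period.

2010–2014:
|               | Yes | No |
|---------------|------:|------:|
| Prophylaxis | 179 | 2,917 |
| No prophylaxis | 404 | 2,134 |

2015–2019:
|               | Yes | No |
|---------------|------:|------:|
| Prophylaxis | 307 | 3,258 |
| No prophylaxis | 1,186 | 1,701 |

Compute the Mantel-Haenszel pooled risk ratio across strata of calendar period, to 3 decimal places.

RR_MH = Σ(aᵢ·n₀ᵢ/nᵢ) / Σ(cᵢ·n₁ᵢ/nᵢ), with n₁ᵢ = aᵢ+bᵢ (exposed), n₀ᵢ = cᵢ+dᵢ (unexposed), nᵢ = n₁ᵢ+n₀ᵢ.
Stratum 1 (2010–2014): n₁ = 3096, n₀ = 2538, n = 5634; a·n₀/n = 179·2538/5634 = 80.6358; c·n₁/n = 404·3096/5634 = 222.0064
Stratum 2 (2015–2019): n₁ = 3565, n₀ = 2887, n = 6452; a·n₀/n = 307·2887/6452 = 137.3697; c·n₁/n = 1186·3565/6452 = 655.3146
RR_MH = (80.6358 + 137.3697) / (222.0064 + 655.3146) = 218.0054 / 877.3210 = 0.24849

0.248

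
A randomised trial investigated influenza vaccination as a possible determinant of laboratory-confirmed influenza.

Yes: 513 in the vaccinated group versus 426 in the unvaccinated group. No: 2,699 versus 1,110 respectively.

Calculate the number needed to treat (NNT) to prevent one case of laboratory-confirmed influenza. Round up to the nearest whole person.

9

Risk in treated group = 513/3212 = 0.15971; risk in control = 426/1536 = 0.27734.
Absolute risk reduction = 0.27734 − 0.15971 = 0.11763
NNT = 1 / ARR = 1 / 0.11763 = 8.501 → round up → 9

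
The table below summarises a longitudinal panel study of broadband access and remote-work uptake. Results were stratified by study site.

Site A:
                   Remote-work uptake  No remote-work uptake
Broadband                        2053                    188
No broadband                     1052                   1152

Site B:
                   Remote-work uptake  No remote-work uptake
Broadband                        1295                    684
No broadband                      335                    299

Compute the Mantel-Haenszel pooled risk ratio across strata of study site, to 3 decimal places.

RR_MH = Σ(aᵢ·n₀ᵢ/nᵢ) / Σ(cᵢ·n₁ᵢ/nᵢ), with n₁ᵢ = aᵢ+bᵢ (exposed), n₀ᵢ = cᵢ+dᵢ (unexposed), nᵢ = n₁ᵢ+n₀ᵢ.
Stratum 1 (Site A): n₁ = 2241, n₀ = 2204, n = 4445; a·n₀/n = 2053·2204/4445 = 1017.9555; c·n₁/n = 1052·2241/4445 = 530.3784
Stratum 2 (Site B): n₁ = 1979, n₀ = 634, n = 2613; a·n₀/n = 1295·634/2613 = 314.2097; c·n₁/n = 335·1979/2613 = 253.7179
RR_MH = (1017.9555 + 314.2097) / (530.3784 + 253.7179) = 1332.1652 / 784.0964 = 1.69898

1.699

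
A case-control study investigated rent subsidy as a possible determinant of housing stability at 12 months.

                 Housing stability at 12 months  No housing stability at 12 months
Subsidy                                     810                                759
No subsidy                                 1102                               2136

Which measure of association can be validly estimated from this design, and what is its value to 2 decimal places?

2.07

Cells: a = 810, b = 759, c = 1102, d = 2136.
This is a case-control study: participants were sampled on outcome status, so risks in the source population cannot be estimated directly — relative risk is not valid here. The odds ratio is the appropriate measure.
OR = (a·d)/(b·c) = (810 × 2136) / (759 × 1102) = 1730160 / 836418 = 2.06854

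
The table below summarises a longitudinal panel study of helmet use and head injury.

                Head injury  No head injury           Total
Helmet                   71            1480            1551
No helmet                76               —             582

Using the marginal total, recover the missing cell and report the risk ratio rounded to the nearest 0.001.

0.351

The missing cell is in the unexposed row: 582 − 76 = 506.
So a = 71, b = 1480, c = 76, d = 506.
RR = [a/(a+b)] / [c/(c+d)] = (71/1551) / (76/582) = 0.04578/0.13058 = 0.35055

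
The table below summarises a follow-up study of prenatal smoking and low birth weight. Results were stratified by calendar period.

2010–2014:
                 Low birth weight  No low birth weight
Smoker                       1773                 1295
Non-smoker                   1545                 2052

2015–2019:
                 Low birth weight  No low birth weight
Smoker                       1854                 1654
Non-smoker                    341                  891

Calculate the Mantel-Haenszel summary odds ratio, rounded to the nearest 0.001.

2.134

OR_MH = Σ(aᵢdᵢ/nᵢ) / Σ(bᵢcᵢ/nᵢ), where nᵢ is the stratum total.
Stratum 1 (2010–2014): n = 6665; a·d/n = 1773·2052/6665 = 545.8659; b·c/n = 1295·1545/6665 = 300.1913
Stratum 2 (2015–2019): n = 4740; a·d/n = 1854·891/4740 = 348.5051; b·c/n = 1654·341/4740 = 118.9903
OR_MH = (545.8659 + 348.5051) / (300.1913 + 118.9903) = 894.3709 / 419.1816 = 2.13361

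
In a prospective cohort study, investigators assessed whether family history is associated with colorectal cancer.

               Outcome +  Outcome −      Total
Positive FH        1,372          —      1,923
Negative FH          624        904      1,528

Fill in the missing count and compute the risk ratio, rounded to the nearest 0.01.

1.75

The missing cell is in the exposed row: 1923 − 1372 = 551.
So a = 1372, b = 551, c = 624, d = 904.
RR = [a/(a+b)] / [c/(c+d)] = (1372/1923) / (624/1528) = 0.71347/0.40838 = 1.74708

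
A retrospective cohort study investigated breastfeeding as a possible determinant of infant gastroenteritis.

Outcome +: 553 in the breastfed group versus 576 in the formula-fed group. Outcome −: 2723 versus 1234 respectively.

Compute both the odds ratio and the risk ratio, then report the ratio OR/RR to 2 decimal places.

0.82

From the description: a = 553, b = 2723, c = 576, d = 1234.
OR = (553·1234)/(2723·576) = 682402/1568448 = 0.43508
Risk in exposed = 553/3276 = 0.16880; risk in unexposed = 576/1810 = 0.31823; RR = 0.53044
OR/RR = 0.43508 / 0.53044 = 0.82022
The outcome is not rare, so the OR lies further from 1 than the RR.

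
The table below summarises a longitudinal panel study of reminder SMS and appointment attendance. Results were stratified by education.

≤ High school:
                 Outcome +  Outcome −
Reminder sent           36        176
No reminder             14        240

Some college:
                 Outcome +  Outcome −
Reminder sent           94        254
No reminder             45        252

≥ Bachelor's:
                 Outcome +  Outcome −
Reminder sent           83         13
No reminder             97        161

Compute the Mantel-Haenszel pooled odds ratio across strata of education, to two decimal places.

3.50

OR_MH = Σ(aᵢdᵢ/nᵢ) / Σ(bᵢcᵢ/nᵢ), where nᵢ is the stratum total.
Stratum 1 (≤ High school): n = 466; a·d/n = 36·240/466 = 18.5408; b·c/n = 176·14/466 = 5.2876
Stratum 2 (Some college): n = 645; a·d/n = 94·252/645 = 36.7256; b·c/n = 254·45/645 = 17.7209
Stratum 3 (≥ Bachelor's): n = 354; a·d/n = 83·161/354 = 37.7486; b·c/n = 13·97/354 = 3.5621
OR_MH = (18.5408 + 36.7256 + 37.7486) / (5.2876 + 17.7209 + 3.5621) = 93.0149 / 26.5706 = 3.50067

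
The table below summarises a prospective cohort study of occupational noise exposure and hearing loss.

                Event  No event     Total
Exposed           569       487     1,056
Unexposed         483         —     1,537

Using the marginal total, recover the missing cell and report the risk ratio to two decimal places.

The missing cell is in the unexposed row: 1537 − 483 = 1054.
So a = 569, b = 487, c = 483, d = 1054.
RR = [a/(a+b)] / [c/(c+d)] = (569/1056) / (483/1537) = 0.53883/0.31425 = 1.71465

1.71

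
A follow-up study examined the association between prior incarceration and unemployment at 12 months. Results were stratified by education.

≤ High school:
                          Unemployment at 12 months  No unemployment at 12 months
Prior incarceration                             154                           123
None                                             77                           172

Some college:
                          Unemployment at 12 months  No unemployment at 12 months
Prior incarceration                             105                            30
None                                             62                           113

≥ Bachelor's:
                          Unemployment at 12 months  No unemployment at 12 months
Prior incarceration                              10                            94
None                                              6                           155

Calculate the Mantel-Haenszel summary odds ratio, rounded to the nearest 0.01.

3.62

OR_MH = Σ(aᵢdᵢ/nᵢ) / Σ(bᵢcᵢ/nᵢ), where nᵢ is the stratum total.
Stratum 1 (≤ High school): n = 526; a·d/n = 154·172/526 = 50.3574; b·c/n = 123·77/526 = 18.0057
Stratum 2 (Some college): n = 310; a·d/n = 105·113/310 = 38.2742; b·c/n = 30·62/310 = 6.0000
Stratum 3 (≥ Bachelor's): n = 265; a·d/n = 10·155/265 = 5.8491; b·c/n = 94·6/265 = 2.1283
OR_MH = (50.3574 + 38.2742 + 5.8491) / (18.0057 + 6.0000 + 2.1283) = 94.4807 / 26.1340 = 3.61524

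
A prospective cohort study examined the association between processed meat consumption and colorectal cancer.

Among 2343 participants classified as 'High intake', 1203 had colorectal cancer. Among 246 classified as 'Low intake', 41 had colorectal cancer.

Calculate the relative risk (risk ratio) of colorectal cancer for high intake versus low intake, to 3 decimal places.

3.081

From the description: a = 1203, b = 1140, c = 41, d = 205.
Risk in exposed = 1203/2343 = 0.51344; risk in unexposed = 41/246 = 0.16667.
RR = 0.51344 / 0.16667 = 3.08067
The risk among the exposed is 3.08 times that among the unexposed.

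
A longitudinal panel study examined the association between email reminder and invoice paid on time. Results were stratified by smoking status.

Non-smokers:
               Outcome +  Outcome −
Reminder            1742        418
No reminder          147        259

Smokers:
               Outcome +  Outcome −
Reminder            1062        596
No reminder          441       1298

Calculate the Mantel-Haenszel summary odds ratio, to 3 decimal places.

5.740

OR_MH = Σ(aᵢdᵢ/nᵢ) / Σ(bᵢcᵢ/nᵢ), where nᵢ is the stratum total.
Stratum 1 (Non-smokers): n = 2566; a·d/n = 1742·259/2566 = 175.8293; b·c/n = 418·147/2566 = 23.9462
Stratum 2 (Smokers): n = 3397; a·d/n = 1062·1298/3397 = 405.7922; b·c/n = 596·441/3397 = 77.3730
OR_MH = (175.8293 + 405.7922) / (23.9462 + 77.3730) = 581.6215 / 101.3192 = 5.74049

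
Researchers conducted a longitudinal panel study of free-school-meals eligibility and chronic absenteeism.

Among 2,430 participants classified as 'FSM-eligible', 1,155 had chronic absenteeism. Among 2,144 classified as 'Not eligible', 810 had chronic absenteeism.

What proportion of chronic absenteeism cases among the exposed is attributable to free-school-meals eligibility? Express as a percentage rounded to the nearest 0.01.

From the description: a = 1155, b = 1275, c = 810, d = 1334.
Risk in exposed = 1155/2430 = 0.47531; risk in unexposed = 810/2144 = 0.37780.
RR = 0.47531/0.37780 = 1.25810
AR% = (RR − 1)/RR × 100 = (1.25810 − 1)/1.25810 × 100 = 20.5151%

20.52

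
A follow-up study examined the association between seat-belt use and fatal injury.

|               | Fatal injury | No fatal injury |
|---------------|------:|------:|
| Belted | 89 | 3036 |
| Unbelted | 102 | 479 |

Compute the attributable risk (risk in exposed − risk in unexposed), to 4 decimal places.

Cells: a = 89, b = 3036, c = 102, d = 479.
Risk in exposed = 89/3125 = 0.028480; risk in unexposed = 102/581 = 0.175559.
Risk difference = 0.028480 − 0.175559 = -0.147079

-0.1471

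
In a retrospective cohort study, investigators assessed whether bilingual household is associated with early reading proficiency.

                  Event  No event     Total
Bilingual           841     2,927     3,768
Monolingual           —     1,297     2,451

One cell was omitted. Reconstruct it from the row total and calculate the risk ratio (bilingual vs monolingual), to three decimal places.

The missing cell is in the unexposed row: 2451 − 1297 = 1154.
So a = 841, b = 2927, c = 1154, d = 1297.
RR = [a/(a+b)] / [c/(c+d)] = (841/3768) / (1154/2451) = 0.22320/0.47083 = 0.47405

0.474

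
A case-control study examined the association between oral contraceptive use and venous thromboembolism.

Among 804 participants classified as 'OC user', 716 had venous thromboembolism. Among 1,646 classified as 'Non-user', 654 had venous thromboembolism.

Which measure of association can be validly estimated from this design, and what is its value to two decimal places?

12.34

From the description: a = 716, b = 88, c = 654, d = 992.
This is a case-control study: participants were sampled on outcome status, so risks in the source population cannot be estimated directly — relative risk is not valid here. The odds ratio is the appropriate measure.
OR = (a·d)/(b·c) = (716 × 992) / (88 × 654) = 710272 / 57552 = 12.34140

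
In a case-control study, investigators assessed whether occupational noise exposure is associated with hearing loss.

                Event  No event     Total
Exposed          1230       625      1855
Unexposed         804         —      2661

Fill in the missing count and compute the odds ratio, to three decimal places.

The missing cell is in the unexposed row: 2661 − 804 = 1857.
So a = 1230, b = 625, c = 804, d = 1857.
OR = (a·d)/(b·c) = (1230 × 1857) / (625 × 804) = 2284110 / 502500 = 4.54549

4.545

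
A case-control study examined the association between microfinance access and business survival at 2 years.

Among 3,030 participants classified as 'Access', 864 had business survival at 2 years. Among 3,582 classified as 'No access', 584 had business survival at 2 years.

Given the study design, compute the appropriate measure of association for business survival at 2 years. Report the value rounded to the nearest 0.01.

From the description: a = 864, b = 2166, c = 584, d = 2998.
This is a case-control study: participants were sampled on outcome status, so risks in the source population cannot be estimated directly — relative risk is not valid here. The odds ratio is the appropriate measure.
OR = (a·d)/(b·c) = (864 × 2998) / (2166 × 584) = 2590272 / 1264944 = 2.04774

2.05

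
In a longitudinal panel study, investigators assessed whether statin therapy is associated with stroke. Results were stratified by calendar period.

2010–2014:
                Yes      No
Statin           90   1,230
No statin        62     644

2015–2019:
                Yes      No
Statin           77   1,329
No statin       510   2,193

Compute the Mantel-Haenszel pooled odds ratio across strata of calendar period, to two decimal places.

OR_MH = Σ(aᵢdᵢ/nᵢ) / Σ(bᵢcᵢ/nᵢ), where nᵢ is the stratum total.
Stratum 1 (2010–2014): n = 2026; a·d/n = 90·644/2026 = 28.6081; b·c/n = 1230·62/2026 = 37.6407
Stratum 2 (2015–2019): n = 4109; a·d/n = 77·2193/4109 = 41.0954; b·c/n = 1329·510/4109 = 164.9525
OR_MH = (28.6081 + 41.0954) / (37.6407 + 164.9525) = 69.7035 / 202.5932 = 0.34406

0.34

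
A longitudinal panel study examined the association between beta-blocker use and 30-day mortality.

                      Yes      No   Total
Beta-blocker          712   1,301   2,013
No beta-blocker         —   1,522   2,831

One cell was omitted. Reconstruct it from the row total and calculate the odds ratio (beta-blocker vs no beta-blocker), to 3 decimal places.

The missing cell is in the unexposed row: 2831 − 1522 = 1309.
So a = 712, b = 1301, c = 1309, d = 1522.
OR = (a·d)/(b·c) = (712 × 1522) / (1301 × 1309) = 1083664 / 1703009 = 0.63632

0.636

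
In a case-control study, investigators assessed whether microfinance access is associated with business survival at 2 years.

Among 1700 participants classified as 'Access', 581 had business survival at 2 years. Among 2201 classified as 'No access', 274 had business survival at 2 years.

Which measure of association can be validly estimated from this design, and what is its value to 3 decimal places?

3.652

From the description: a = 581, b = 1119, c = 274, d = 1927.
This is a case-control study: participants were sampled on outcome status, so risks in the source population cannot be estimated directly — relative risk is not valid here. The odds ratio is the appropriate measure.
OR = (a·d)/(b·c) = (581 × 1927) / (1119 × 274) = 1119587 / 306606 = 3.65155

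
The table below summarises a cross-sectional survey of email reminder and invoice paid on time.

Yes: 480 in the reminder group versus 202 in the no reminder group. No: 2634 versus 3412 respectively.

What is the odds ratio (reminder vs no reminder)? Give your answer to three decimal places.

3.078

From the description: a = 480, b = 2634, c = 202, d = 3412.
OR = (a·d)/(b·c) = (480 × 3412) / (2634 × 202) = 1637760 / 532068 = 3.07810
The odds of invoice paid on time are about 3.08 times as high in the reminder group.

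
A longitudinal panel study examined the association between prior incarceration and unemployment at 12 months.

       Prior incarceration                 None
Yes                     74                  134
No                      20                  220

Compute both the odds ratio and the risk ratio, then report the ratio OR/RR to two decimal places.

Reading the table with exposure as columns: a = 74 (Prior incarceration, case), b = 20 (Prior incarceration, non-case), c = 134 (None, case), d = 220.
OR = (74·220)/(20·134) = 16280/2680 = 6.07463
Risk in exposed = 74/94 = 0.78723; risk in unexposed = 134/354 = 0.37853; RR = 2.07971
OR/RR = 6.07463 / 2.07971 = 2.92090
The outcome is not rare, so the OR lies further from 1 than the RR.

2.92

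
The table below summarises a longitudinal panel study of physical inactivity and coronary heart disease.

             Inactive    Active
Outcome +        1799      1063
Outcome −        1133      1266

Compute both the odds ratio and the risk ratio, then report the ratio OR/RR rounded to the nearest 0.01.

1.41

Reading the table with exposure as columns: a = 1799 (Inactive, case), b = 1133 (Inactive, non-case), c = 1063 (Active, case), d = 1266.
OR = (1799·1266)/(1133·1063) = 2277534/1204379 = 1.89104
Risk in exposed = 1799/2932 = 0.61357; risk in unexposed = 1063/2329 = 0.45642; RR = 1.34432
OR/RR = 1.89104 / 1.34432 = 1.40669
The outcome is not rare, so the OR lies further from 1 than the RR.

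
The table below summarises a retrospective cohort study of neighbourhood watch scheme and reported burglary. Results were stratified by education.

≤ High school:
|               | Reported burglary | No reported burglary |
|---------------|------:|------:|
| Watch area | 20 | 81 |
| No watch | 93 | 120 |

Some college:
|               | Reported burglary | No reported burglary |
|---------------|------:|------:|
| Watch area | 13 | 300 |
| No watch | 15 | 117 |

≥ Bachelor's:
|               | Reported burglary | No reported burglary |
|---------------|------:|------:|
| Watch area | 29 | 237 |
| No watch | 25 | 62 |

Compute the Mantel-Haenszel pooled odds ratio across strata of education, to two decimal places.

OR_MH = Σ(aᵢdᵢ/nᵢ) / Σ(bᵢcᵢ/nᵢ), where nᵢ is the stratum total.
Stratum 1 (≤ High school): n = 314; a·d/n = 20·120/314 = 7.6433; b·c/n = 81·93/314 = 23.9904
Stratum 2 (Some college): n = 445; a·d/n = 13·117/445 = 3.4180; b·c/n = 300·15/445 = 10.1124
Stratum 3 (≥ Bachelor's): n = 353; a·d/n = 29·62/353 = 5.0935; b·c/n = 237·25/353 = 16.7847
OR_MH = (7.6433 + 3.4180 + 5.0935) / (23.9904 + 10.1124 + 16.7847) = 16.1548 / 50.8875 = 0.31746

0.32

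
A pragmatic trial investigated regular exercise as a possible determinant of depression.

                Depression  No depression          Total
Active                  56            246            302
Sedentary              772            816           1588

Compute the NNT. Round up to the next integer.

Risk in treated group = 56/302 = 0.18543; risk in control = 772/1588 = 0.48615.
Absolute risk reduction = 0.48615 − 0.18543 = 0.30072
NNT = 1 / ARR = 1 / 0.30072 = 3.325 → round up → 4

4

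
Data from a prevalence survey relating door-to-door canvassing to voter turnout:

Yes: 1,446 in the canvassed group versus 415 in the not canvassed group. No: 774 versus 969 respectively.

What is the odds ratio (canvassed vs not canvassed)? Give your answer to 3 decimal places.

From the description: a = 1446, b = 774, c = 415, d = 969.
OR = (a·d)/(b·c) = (1446 × 969) / (774 × 415) = 1401174 / 321210 = 4.36217
The odds of voter turnout are about 4.36 times as high in the canvassed group.

4.362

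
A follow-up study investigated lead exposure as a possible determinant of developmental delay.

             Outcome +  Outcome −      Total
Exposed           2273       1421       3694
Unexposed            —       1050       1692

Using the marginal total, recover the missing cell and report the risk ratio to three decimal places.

1.622

The missing cell is in the unexposed row: 1692 − 1050 = 642.
So a = 2273, b = 1421, c = 642, d = 1050.
RR = [a/(a+b)] / [c/(c+d)] = (2273/3694) / (642/1692) = 0.61532/0.37943 = 1.62169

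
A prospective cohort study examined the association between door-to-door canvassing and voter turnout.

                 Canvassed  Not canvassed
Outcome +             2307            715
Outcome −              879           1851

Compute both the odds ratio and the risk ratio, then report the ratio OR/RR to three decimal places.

2.615

Reading the table with exposure as columns: a = 2307 (Canvassed, case), b = 879 (Canvassed, non-case), c = 715 (Not canvassed, case), d = 1851.
OR = (2307·1851)/(879·715) = 4270257/628485 = 6.79452
Risk in exposed = 2307/3186 = 0.72411; risk in unexposed = 715/2566 = 0.27864; RR = 2.59868
OR/RR = 6.79452 / 2.59868 = 2.61461
The outcome is not rare, so the OR lies further from 1 than the RR.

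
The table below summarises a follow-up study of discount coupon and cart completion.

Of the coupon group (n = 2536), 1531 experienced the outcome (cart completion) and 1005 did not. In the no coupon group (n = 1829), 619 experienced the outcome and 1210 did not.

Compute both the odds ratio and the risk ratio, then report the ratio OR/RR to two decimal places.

1.67

From the description: a = 1531, b = 1005, c = 619, d = 1210.
OR = (1531·1210)/(1005·619) = 1852510/622095 = 2.97786
Risk in exposed = 1531/2536 = 0.60371; risk in unexposed = 619/1829 = 0.33844; RR = 1.78381
OR/RR = 2.97786 / 1.78381 = 1.66938
The outcome is not rare, so the OR lies further from 1 than the RR.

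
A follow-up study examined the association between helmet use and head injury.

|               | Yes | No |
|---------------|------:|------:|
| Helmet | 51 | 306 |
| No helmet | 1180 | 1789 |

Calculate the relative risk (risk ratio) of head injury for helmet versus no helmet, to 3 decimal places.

Cells: a = 51, b = 306, c = 1180, d = 1789.
Risk in exposed = 51/357 = 0.14286; risk in unexposed = 1180/2969 = 0.39744.
RR = 0.14286 / 0.39744 = 0.35944
The risk is 64% lower among the exposed than among the unexposed.

0.359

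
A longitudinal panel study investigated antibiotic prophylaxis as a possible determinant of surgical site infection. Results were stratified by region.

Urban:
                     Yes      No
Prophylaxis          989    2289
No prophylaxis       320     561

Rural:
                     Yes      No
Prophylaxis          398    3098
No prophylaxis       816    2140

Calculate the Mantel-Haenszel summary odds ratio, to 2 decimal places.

0.47

OR_MH = Σ(aᵢdᵢ/nᵢ) / Σ(bᵢcᵢ/nᵢ), where nᵢ is the stratum total.
Stratum 1 (Urban): n = 4159; a·d/n = 989·561/4159 = 133.4044; b·c/n = 2289·320/4159 = 176.1193
Stratum 2 (Rural): n = 6452; a·d/n = 398·2140/6452 = 132.0087; b·c/n = 3098·816/6452 = 391.8115
OR_MH = (133.4044 + 132.0087) / (176.1193 + 391.8115) = 265.4131 / 567.9308 = 0.46733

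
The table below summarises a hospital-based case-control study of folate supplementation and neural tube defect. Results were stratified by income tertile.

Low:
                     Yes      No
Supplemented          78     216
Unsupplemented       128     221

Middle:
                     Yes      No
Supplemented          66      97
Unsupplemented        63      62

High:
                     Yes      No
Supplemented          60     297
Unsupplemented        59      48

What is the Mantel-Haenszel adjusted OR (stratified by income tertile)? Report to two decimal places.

0.46

OR_MH = Σ(aᵢdᵢ/nᵢ) / Σ(bᵢcᵢ/nᵢ), where nᵢ is the stratum total.
Stratum 1 (Low): n = 643; a·d/n = 78·221/643 = 26.8087; b·c/n = 216·128/643 = 42.9984
Stratum 2 (Middle): n = 288; a·d/n = 66·62/288 = 14.2083; b·c/n = 97·63/288 = 21.2188
Stratum 3 (High): n = 464; a·d/n = 60·48/464 = 6.2069; b·c/n = 297·59/464 = 37.7651
OR_MH = (26.8087 + 14.2083 + 6.2069) / (42.9984 + 21.2188 + 37.7651) = 47.2239 / 101.9823 = 0.46306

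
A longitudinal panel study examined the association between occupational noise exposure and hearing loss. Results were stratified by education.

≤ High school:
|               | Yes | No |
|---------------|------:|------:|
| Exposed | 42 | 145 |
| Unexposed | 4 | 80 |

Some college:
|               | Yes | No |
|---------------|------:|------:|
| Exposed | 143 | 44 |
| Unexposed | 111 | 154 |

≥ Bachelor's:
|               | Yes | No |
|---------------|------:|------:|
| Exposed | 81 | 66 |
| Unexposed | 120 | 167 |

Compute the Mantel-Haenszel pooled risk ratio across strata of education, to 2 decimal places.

RR_MH = Σ(aᵢ·n₀ᵢ/nᵢ) / Σ(cᵢ·n₁ᵢ/nᵢ), with n₁ᵢ = aᵢ+bᵢ (exposed), n₀ᵢ = cᵢ+dᵢ (unexposed), nᵢ = n₁ᵢ+n₀ᵢ.
Stratum 1 (≤ High school): n₁ = 187, n₀ = 84, n = 271; a·n₀/n = 42·84/271 = 13.0185; c·n₁/n = 4·187/271 = 2.7601
Stratum 2 (Some college): n₁ = 187, n₀ = 265, n = 452; a·n₀/n = 143·265/452 = 83.8385; c·n₁/n = 111·187/452 = 45.9226
Stratum 3 (≥ Bachelor's): n₁ = 147, n₀ = 287, n = 434; a·n₀/n = 81·287/434 = 53.5645; c·n₁/n = 120·147/434 = 40.6452
RR_MH = (13.0185 + 83.8385 + 53.5645) / (2.7601 + 45.9226 + 40.6452) = 150.4215 / 89.3279 = 1.68393

1.68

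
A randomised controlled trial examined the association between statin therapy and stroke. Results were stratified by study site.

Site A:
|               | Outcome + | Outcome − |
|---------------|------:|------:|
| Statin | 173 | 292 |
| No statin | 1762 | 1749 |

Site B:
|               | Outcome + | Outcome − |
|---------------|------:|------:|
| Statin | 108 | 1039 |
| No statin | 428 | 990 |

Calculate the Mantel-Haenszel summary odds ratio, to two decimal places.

OR_MH = Σ(aᵢdᵢ/nᵢ) / Σ(bᵢcᵢ/nᵢ), where nᵢ is the stratum total.
Stratum 1 (Site A): n = 3976; a·d/n = 173·1749/3976 = 76.1009; b·c/n = 292·1762/3976 = 129.4024
Stratum 2 (Site B): n = 2565; a·d/n = 108·990/2565 = 41.6842; b·c/n = 1039·428/2565 = 173.3692
OR_MH = (76.1009 + 41.6842) / (129.4024 + 173.3692) = 117.7851 / 302.7716 = 0.38902

0.39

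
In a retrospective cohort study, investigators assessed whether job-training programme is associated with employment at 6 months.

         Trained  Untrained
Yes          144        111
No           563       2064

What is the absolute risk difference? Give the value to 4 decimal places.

0.1526

Reading the table with exposure as columns: a = 144 (Trained, case), b = 563 (Trained, non-case), c = 111 (Untrained, case), d = 2064.
Risk in exposed = 144/707 = 0.203678; risk in unexposed = 111/2175 = 0.051034.
Risk difference = 0.203678 − 0.051034 = 0.152643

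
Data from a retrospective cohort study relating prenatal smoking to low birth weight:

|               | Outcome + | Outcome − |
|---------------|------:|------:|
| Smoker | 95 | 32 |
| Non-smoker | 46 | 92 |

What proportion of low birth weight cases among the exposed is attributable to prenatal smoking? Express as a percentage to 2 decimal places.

55.44

Cells: a = 95, b = 32, c = 46, d = 92.
Risk in exposed = 95/127 = 0.74803; risk in unexposed = 46/138 = 0.33333.
RR = 0.74803/0.33333 = 2.24409
AR% = (RR − 1)/RR × 100 = (2.24409 − 1)/2.24409 × 100 = 55.4386%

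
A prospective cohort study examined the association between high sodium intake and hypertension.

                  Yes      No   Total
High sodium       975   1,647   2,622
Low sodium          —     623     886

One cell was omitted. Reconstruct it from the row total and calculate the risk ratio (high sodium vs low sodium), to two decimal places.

1.25

The missing cell is in the unexposed row: 886 − 623 = 263.
So a = 975, b = 1647, c = 263, d = 623.
RR = [a/(a+b)] / [c/(c+d)] = (975/2622) / (263/886) = 0.37185/0.29684 = 1.25271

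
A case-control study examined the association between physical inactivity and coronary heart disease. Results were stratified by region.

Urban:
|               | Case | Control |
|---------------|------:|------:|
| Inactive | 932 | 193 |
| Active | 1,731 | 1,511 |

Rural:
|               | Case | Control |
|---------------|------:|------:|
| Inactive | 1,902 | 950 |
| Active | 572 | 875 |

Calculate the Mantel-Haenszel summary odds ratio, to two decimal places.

OR_MH = Σ(aᵢdᵢ/nᵢ) / Σ(bᵢcᵢ/nᵢ), where nᵢ is the stratum total.
Stratum 1 (Urban): n = 4367; a·d/n = 932·1511/4367 = 322.4758; b·c/n = 193·1731/4367 = 76.5017
Stratum 2 (Rural): n = 4299; a·d/n = 1902·875/4299 = 387.1249; b·c/n = 950·572/4299 = 126.4015
OR_MH = (322.4758 + 387.1249) / (76.5017 + 126.4015) = 709.6008 / 202.9032 = 3.49724

3.50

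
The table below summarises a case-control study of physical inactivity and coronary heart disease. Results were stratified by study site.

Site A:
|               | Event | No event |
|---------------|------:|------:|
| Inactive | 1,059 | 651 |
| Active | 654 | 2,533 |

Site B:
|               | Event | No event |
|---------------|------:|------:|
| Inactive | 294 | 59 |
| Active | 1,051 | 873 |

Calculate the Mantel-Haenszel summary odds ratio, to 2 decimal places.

OR_MH = Σ(aᵢdᵢ/nᵢ) / Σ(bᵢcᵢ/nᵢ), where nᵢ is the stratum total.
Stratum 1 (Site A): n = 4897; a·d/n = 1059·2533/4897 = 547.7735; b·c/n = 651·654/4897 = 86.9418
Stratum 2 (Site B): n = 2277; a·d/n = 294·873/2277 = 112.7194; b·c/n = 59·1051/2277 = 27.2328
OR_MH = (547.7735 + 112.7194) / (86.9418 + 27.2328) = 660.4929 / 114.1746 = 5.78494

5.78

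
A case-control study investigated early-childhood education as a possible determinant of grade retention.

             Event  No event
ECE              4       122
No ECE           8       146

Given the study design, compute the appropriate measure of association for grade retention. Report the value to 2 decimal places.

0.60

Cells: a = 4, b = 122, c = 8, d = 146.
This is a case-control study: participants were sampled on outcome status, so risks in the source population cannot be estimated directly — relative risk is not valid here. The odds ratio is the appropriate measure.
OR = (a·d)/(b·c) = (4 × 146) / (122 × 8) = 584 / 976 = 0.59836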